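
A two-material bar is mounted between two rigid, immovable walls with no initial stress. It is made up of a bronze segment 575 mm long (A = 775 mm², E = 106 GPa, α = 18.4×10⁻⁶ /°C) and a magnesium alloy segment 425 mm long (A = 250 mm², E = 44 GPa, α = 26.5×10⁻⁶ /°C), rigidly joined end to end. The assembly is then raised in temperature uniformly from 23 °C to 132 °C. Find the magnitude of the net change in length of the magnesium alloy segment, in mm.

Free thermal expansion of the whole bar: Σ αᵢΔT Lᵢ = 18.4×10⁻⁶×109×575 + 26.5×10⁻⁶×109×425 = 2.381 mm.
Since the ends are fixed, an axial force P builds up, equal in every segment, with P · Σ Lᵢ/(AᵢEᵢ) = δ_free.
The series flexibility is Σ Lᵢ/(AᵢEᵢ) = 575/(775×106×10³) + 425/(250×44×10³) = 4.564×10⁻⁵ mm/N.
So P = 2.381 / 4.564×10⁻⁵ = 52.17 kN, compressive.
For the magnesium alloy segment, free thermal change = 26.5×10⁻⁶×109×425 = 1.228 mm and elastic change from P = 52170×425/(250×44×10³) = 2.016 mm; these oppose, so the net change is 0.788 mm (segment shortens).

|ΔL| ≈ 0.788 mm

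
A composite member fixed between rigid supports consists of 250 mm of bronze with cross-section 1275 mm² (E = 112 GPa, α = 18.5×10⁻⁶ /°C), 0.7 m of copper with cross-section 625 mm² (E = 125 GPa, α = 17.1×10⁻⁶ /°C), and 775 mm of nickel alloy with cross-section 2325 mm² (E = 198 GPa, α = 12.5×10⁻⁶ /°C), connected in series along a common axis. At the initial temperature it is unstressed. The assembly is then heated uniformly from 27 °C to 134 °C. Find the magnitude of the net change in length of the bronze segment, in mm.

With the walls removed the bar would change length by δ_free = Σ αᵢΔT Lᵢ = 18.5×10⁻⁶×107×250 + 17.1×10⁻⁶×107×700 + 12.5×10⁻⁶×107×775 = 2.812 mm.
The walls prevent any net length change, so an axial force P (same in every segment) develops. Compatibility: P · Σ Lᵢ/(AᵢEᵢ) = δ_free.
The series flexibility is Σ Lᵢ/(AᵢEᵢ) = 250/(1275×112×10³) + 700/(625×125×10³) + 775/(2325×198×10³) = 1.239×10⁻⁵ mm/N.
P = 2.812 / 1.239×10⁻⁵ = 226900 N = 226.9 kN, compressive.
For the bronze segment, free thermal change = 18.5×10⁻⁶×107×250 = 0.4949 mm and elastic change from P = 226900×250/(1275×112×10³) = 0.3972 mm; these oppose, so the net change is 0.0976 mm (segment lengthens).

|ΔL| ≈ 0.0976 mm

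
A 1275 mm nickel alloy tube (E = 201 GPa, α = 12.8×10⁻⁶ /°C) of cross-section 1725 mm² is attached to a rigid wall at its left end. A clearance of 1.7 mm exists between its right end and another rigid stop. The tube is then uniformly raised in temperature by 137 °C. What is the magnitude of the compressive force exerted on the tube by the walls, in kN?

If the wall were absent the tube would grow by αΔT L = 12.8×10⁻⁶ × 137 × 1275 = 2.236 mm.
This exceeds the 1.7 mm gap, so the wall pushes back. The portion of expansion that must be recovered elastically is δ_free − gap = 2.236 − 1.7 = 0.5358 mm.
So σ = E(δ_free − g)/L = 201×10³ × 0.5358/1275 = 84.47 MPa.
P = σA = 84.47 × 1725 = 145.7 kN.

P ≈ 146 kN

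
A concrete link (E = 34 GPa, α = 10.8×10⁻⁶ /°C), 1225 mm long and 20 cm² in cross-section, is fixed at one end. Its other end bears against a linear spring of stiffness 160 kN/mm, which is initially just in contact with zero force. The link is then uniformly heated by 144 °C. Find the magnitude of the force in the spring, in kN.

P ≈ 78.5 kN

If the spring were absent the link would lengthen by αΔT L = 10.8×10⁻⁶ × 144 × 1225 = 1.905 mm.
With a force P in the spring, the elastic change of the link is PL/(AE) and that of the spring is P/k; compatibility requires their sum to equal δ_free.
P [ L/(AE) + 1/k ] = δ_free → P [ 1225/(2000×34×10³) + 1/(160×10³) ] = 1.905.
P = 1.905 / 2.426×10⁻⁵ = 78510 N.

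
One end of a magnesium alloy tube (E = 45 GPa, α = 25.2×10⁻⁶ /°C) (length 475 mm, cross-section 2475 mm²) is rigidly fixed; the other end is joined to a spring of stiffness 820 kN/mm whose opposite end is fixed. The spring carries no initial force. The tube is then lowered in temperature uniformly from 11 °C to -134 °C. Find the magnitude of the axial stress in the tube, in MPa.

Free thermal contraction: δ_free = αΔT L = 25.2×10⁻⁶ × 145 × 475 = 1.736 mm.
Let P be the tensile force in the spring. The tube extends elastically by PL/(AE) and the spring stretches by P/k; together these equal δ_free.
So P = δ_free / [L/(AE) + 1/k] = 1.736 / [ 475/(2475×45×10³) + 1/(820×10³) ].
P = 1.736 / 5.484×10⁻⁶ = 316500 N.
σ = P/A = 316500/2475 = 127.9 MPa.

σ ≈ 128 MPa (tensile)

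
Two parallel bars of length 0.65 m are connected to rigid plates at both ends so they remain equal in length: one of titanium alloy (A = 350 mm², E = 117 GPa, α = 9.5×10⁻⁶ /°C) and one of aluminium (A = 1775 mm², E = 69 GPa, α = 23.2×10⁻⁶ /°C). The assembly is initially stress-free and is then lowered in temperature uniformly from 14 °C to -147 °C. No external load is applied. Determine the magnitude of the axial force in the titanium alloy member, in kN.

P ≈ 67.7 kN (compressive in the titanium alloy)

Both members must finish at the same length. With the larger α, the aluminium tends to over-contract; the plates restrain it, putting the aluminium in tension and the titanium alloy in compression. With no external load the two internal forces are equal and opposite, magnitude P.
Setting the final lengths equal and cancelling L: (α₁ − α₂)ΔT = P/(A₁E₁) + P/(A₂E₂).
|α₁ − α₂|·ΔT = 13.7×10⁻⁶ × 161 = 0.002206.
1/(A₁E₁) + 1/(A₂E₂) = 1/(350×117×10³) + 1/(1775×69×10³) = 3.258×10⁻⁸ N⁻¹.
P = 0.002206 / 3.258×10⁻⁸ = 67690 N = 67.69 kN.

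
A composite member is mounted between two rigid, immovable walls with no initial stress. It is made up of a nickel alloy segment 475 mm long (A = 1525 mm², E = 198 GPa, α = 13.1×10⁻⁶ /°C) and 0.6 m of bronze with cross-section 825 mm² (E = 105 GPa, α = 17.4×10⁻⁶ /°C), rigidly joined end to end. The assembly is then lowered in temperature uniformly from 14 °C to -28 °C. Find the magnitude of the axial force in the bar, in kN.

P ≈ 82.3 kN (tensile)

Free thermal contraction of the whole bar: Σ αᵢΔT Lᵢ = 13.1×10⁻⁶×42×475 + 17.4×10⁻⁶×42×600 = 0.6998 mm.
The walls prevent any net length change, so an axial force P (same in every segment) develops. Compatibility: P · Σ Lᵢ/(AᵢEᵢ) = δ_free.
The series flexibility is Σ Lᵢ/(AᵢEᵢ) = 475/(1525×198×10³) + 600/(825×105×10³) = 8.5×10⁻⁶ mm/N.
P = 0.6998 / 8.5×10⁻⁶ = 82340 N = 82.34 kN, tensile.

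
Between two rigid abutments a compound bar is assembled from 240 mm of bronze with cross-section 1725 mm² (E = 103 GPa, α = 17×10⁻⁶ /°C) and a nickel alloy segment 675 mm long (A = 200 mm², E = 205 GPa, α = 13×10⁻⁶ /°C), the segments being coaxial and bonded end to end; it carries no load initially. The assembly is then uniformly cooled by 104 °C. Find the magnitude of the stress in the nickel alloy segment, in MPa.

σ ≈ 375 MPa (tensile)

Free thermal contraction of the whole bar: Σ αᵢΔT Lᵢ = 17×10⁻⁶×104×240 + 13×10⁻⁶×104×675 = 1.337 mm.
The walls prevent any net length change, so an axial force P (same in every segment) develops. Compatibility: P · Σ Lᵢ/(AᵢEᵢ) = δ_free.
Σ Lᵢ/(AᵢEᵢ) = 240/(1725×103×10³) + 675/(200×205×10³) = 1.781×10⁻⁵ mm/N.
Hence P = δ_free / Σ(L/AE) = 1.337/1.781×10⁻⁵ = 75.05 kN (tensile).
σ_{nickel alloy} = P / A = 75050 / 200 = 375.2 MPa.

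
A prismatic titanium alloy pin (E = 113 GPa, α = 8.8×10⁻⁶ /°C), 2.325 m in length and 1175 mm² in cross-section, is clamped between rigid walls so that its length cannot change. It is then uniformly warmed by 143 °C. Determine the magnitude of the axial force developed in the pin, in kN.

Full restraint means ε = 0, so the stress is σ = EαΔT = 113×10³ × 8.8×10⁻⁶ × 143 = 142.2 MPa.
P = AEαΔT = 1175 × 113×10³ × 8.8×10⁻⁶ × 143 = 167.1 kN (compressive).

P ≈ 167 kN (compressive)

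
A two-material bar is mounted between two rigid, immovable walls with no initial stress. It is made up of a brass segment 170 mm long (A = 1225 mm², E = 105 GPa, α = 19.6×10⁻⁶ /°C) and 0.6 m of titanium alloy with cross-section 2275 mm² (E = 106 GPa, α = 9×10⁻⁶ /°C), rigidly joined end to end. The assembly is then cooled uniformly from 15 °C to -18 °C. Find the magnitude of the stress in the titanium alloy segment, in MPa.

With the walls removed the bar would change length by δ_free = Σ αᵢΔT Lᵢ = 19.6×10⁻⁶×33×170 + 9×10⁻⁶×33×600 = 0.2882 mm.
The rigid supports impose zero overall length change; the single axial force P common to all segments must satisfy P Σ Lᵢ/(AᵢEᵢ) = δ_free.
The series flexibility is Σ Lᵢ/(AᵢEᵢ) = 170/(1225×105×10³) + 600/(2275×106×10³) = 3.81×10⁻⁶ mm/N.
Hence P = δ_free / Σ(L/AE) = 0.2882/3.81×10⁻⁶ = 75.64 kN (tensile).
σ_{titanium alloy} = P / A = 75640 / 2275 = 33.25 MPa.

σ ≈ 33.2 MPa (tensile)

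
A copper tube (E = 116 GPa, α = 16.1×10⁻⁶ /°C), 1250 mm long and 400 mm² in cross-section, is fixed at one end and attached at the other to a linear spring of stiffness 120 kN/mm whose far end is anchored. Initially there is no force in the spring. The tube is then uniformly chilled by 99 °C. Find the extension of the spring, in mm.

δ ≈ 0.471 mm

If the spring were absent the tube would shorten by αΔT L = 16.1×10⁻⁶ × 99 × 1250 = 1.992 mm.
With a force P in the spring, the elastic change of the tube is PL/(AE) and that of the spring is P/k; compatibility requires their sum to equal δ_free.
P [ L/(AE) + 1/k ] = δ_free → P [ 1250/(400×116×10³) + 1/(120×10³) ] = 1.992.
P = 1.992 / 3.527×10⁻⁵ = 56480 N.
Spring extension = P/k = 56480/(120×10³) = 0.4707 mm.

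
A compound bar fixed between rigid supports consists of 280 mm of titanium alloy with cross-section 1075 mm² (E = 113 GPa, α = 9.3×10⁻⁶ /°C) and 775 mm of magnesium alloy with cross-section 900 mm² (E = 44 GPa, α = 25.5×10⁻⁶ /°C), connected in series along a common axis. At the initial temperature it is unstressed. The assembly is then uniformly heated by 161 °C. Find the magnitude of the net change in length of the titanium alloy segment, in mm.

|ΔL| ≈ 0.0398 mm

If the supports were absent, the total length change would be Σ αᵢΔT Lᵢ = 9.3×10⁻⁶×161×280 + 25.5×10⁻⁶×161×775 = 3.601 mm.
Since the ends are fixed, an axial force P builds up, equal in every segment, with P · Σ Lᵢ/(AᵢEᵢ) = δ_free.
Σ Lᵢ/(AᵢEᵢ) = 280/(1075×113×10³) + 775/(900×44×10³) = 2.188×10⁻⁵ mm/N.
Hence P = δ_free / Σ(L/AE) = 3.601/2.188×10⁻⁵ = 164.6 kN (compressive).
For the titanium alloy segment, free thermal change = 9.3×10⁻⁶×161×280 = 0.4192 mm and elastic change from P = 164600×280/(1075×113×10³) = 0.3794 mm; these oppose, so the net change is 0.0398 mm (segment lengthens).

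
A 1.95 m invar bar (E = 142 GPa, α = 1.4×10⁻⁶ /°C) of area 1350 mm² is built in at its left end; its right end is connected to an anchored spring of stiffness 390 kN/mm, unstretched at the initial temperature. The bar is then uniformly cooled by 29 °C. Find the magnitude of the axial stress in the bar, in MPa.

σ ≈ 4.6 MPa (tensile)

Free thermal contraction: δ_free = αΔT L = 1.4×10⁻⁶ × 29 × 1950 = 0.07917 mm.
Let P be the tensile force in the spring. The bar extends elastically by PL/(AE) and the spring stretches by P/k; together these equal δ_free.
P [ L/(AE) + 1/k ] = δ_free → P [ 1950/(1350×142×10³) + 1/(390×10³) ] = 0.07917.
P = 0.07917 / 1.274×10⁻⁵ = 6216 N.
σ = P/A = 6216/1350 = 4.605 MPa.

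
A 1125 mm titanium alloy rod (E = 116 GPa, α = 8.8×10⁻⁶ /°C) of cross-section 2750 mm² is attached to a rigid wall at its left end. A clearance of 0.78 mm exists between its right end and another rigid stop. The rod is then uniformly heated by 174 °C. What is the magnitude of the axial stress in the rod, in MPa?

σ ≈ 97.2 MPa (compressive)

Unrestrained expansion: δ_free = αΔT L = 8.8×10⁻⁶ × 174 × 1125 = 1.723 mm.
The gap closes (δ_free > 0.78 mm) and the wall then resists a further 1.723 − 0.78 = 0.9426 mm of expansion.
That suppressed elongation corresponds to σ = E·Δ/L = 116×10³ × 0.9426/1125 = 97.19 MPa.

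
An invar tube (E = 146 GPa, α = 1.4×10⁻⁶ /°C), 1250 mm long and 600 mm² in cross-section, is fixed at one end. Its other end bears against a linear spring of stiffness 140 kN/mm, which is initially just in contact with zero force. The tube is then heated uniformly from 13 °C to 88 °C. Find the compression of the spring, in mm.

If the spring were absent the tube would lengthen by αΔT L = 1.4×10⁻⁶ × 75 × 1250 = 0.1312 mm.
Let P be the compressive force at the spring. The tube shortens elastically by PL/(AE) and the spring compresses by P/k; together these equal δ_free.
P [ L/(AE) + 1/k ] = δ_free → P [ 1250/(600×146×10³) + 1/(140×10³) ] = 0.1312.
P = 0.1312 / 2.141×10⁻⁵ = 6130 N.
Spring compression = P/k = 6130/(140×10³) = 0.04378 mm.

δ ≈ 0.0438 mm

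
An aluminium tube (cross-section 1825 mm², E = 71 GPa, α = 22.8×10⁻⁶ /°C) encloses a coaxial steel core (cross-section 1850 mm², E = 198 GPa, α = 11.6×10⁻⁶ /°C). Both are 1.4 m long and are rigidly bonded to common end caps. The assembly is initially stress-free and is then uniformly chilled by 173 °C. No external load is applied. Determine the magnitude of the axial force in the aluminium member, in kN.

P ≈ 185 kN (tensile in the aluminium)

Equilibrium of a rigid end plate with no external load gives equal and opposite internal forces ±P in the two members. Since α_{aluminium} > α_{steel}, cooling drives the aluminium into tension and the steel into compression.
Compatibility of the two members (thermal + elastic change equal): (α₁ − α₂)ΔT = P·[1/(A₁E₁) + 1/(A₂E₂)].
|α₁ − α₂|·ΔT = 11.2×10⁻⁶ × 173 = 0.001938.
1/(A₁E₁) + 1/(A₂E₂) = 1/(1825×71×10³) + 1/(1850×198×10³) = 1.045×10⁻⁸ N⁻¹.
P = 0.001938 / 1.045×10⁻⁸ = 185500 N = 185.5 kN.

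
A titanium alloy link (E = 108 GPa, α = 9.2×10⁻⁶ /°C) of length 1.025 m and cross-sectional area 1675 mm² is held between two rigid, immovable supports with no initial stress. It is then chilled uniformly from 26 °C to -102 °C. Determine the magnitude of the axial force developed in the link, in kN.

P ≈ 213 kN (tensile)

With zero net strain, σ = E·αΔT = 108 GPa × 9.2×10⁻⁶ × 128 = 127.2 MPa.
Then P = σA = 127.2 × 1675 mm² = 213 kN, tensile.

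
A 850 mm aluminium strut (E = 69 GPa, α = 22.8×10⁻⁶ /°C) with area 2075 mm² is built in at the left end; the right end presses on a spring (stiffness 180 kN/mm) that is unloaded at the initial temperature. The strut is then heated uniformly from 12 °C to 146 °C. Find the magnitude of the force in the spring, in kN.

P ≈ 226 kN

Free thermal expansion: δ_free = αΔT L = 22.8×10⁻⁶ × 134 × 850 = 2.597 mm.
Let P be the compressive force at the spring. The strut shortens elastically by PL/(AE) and the spring compresses by P/k; together these equal δ_free.
P [ L/(AE) + 1/k ] = δ_free → P [ 850/(2075×69×10³) + 1/(180×10³) ] = 2.597.
P = 2.597 / 1.149×10⁻⁵ = 226000 N.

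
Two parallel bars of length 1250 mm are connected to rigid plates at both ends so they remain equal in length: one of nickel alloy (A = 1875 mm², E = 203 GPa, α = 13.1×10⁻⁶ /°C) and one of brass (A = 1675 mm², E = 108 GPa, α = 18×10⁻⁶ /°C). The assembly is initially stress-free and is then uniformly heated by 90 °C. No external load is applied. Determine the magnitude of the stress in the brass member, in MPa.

σ ≈ 32.3 MPa (compressive)

The brass has the larger α, so on heating it would change length more than the nickel alloy if both were free. The rigid plates force a common final length, so the brass is put into compression and the nickel alloy into tension, with equal and opposite forces P (no external load).
Equating the net (thermal + elastic) strains gives |α₁ − α₂|·ΔT = P·[1/(A₁E₁) + 1/(A₂E₂)].
|α₁ − α₂|·ΔT = 4.9×10⁻⁶ × 90 = 0.000441.
1/(A₁E₁) + 1/(A₂E₂) = 1/(1875×203×10³) + 1/(1675×108×10³) = 8.155×10⁻⁹ N⁻¹.
So P = 0.000441 / 8.155×10⁻⁹ = 54.08 kN.
σ_{brass} = P/A₂ = 54080/1675 = 32.28 MPa, compressive.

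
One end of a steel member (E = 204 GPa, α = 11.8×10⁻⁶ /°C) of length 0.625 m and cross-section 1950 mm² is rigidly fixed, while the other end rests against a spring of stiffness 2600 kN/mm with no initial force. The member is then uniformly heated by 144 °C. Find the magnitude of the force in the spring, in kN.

If the spring were absent the member would lengthen by αΔT L = 11.8×10⁻⁶ × 144 × 625 = 1.062 mm.
Let P be the compressive force at the spring. The member shortens elastically by PL/(AE) and the spring compresses by P/k; together these equal δ_free.
So P = δ_free / [L/(AE) + 1/k] = 1.062 / [ 625/(1950×204×10³) + 1/(2600×10³) ].
P = 1.062 / 1.956×10⁻⁶ = 543000 N.

P ≈ 543 kN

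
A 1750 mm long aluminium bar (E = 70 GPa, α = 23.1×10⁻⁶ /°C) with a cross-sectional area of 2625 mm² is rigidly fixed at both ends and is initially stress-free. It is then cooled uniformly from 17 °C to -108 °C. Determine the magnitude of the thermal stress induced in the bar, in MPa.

σ ≈ 202 MPa (tensile)

The supports are rigid, so the total axial strain is zero. The restrained thermal strain is ε = αΔT = 23.1×10⁻⁶ × 125 = 2887.5×10⁻⁶.
σ = EαΔT = 70×10³ × 23.1×10⁻⁶ × 125 = 202.1 MPa (tensile; the bar is trying to contract).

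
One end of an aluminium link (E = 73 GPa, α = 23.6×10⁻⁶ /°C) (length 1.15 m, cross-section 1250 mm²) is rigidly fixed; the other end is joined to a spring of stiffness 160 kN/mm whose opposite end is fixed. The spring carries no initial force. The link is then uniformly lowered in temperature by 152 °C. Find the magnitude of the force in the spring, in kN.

Free thermal contraction: δ_free = αΔT L = 23.6×10⁻⁶ × 152 × 1150 = 4.125 mm.
With a force P in the spring, the elastic change of the link is PL/(AE) and that of the spring is P/k; compatibility requires their sum to equal δ_free.
P [ L/(AE) + 1/k ] = δ_free → P [ 1150/(1250×73×10³) + 1/(160×10³) ] = 4.125.
P = 4.125 / 1.885×10⁻⁵ = 218800 N.

P ≈ 219 kN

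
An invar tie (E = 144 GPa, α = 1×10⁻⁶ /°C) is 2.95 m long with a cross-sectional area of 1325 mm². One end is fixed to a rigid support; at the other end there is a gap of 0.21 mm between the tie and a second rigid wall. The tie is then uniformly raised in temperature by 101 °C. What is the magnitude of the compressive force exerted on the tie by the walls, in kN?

P ≈ 5.69 kN

If the wall were absent the tie would grow by αΔT L = 1×10⁻⁶ × 101 × 2950 = 0.2979 mm.
This exceeds the 0.21 mm gap, so the wall pushes back. The portion of expansion that must be recovered elastically is δ_free − gap = 0.2979 − 0.21 = 0.08795 mm.
That suppressed elongation corresponds to σ = E·Δ/L = 144×10³ × 0.08795/2950 = 4.293 MPa.
Force on the wall = σA = 4.293 × 1325 mm² = 5.688 kN.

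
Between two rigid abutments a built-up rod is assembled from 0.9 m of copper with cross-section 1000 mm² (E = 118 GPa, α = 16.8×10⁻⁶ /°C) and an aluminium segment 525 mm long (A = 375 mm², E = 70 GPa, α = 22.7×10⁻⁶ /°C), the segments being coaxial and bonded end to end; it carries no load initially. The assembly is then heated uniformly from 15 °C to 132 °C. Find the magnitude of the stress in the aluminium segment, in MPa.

σ ≈ 305 MPa (compressive)

With the walls removed the bar would change length by δ_free = Σ αᵢΔT Lᵢ = 16.8×10⁻⁶×117×900 + 22.7×10⁻⁶×117×525 = 3.163 mm.
The rigid supports impose zero overall length change; the single axial force P common to all segments must satisfy P Σ Lᵢ/(AᵢEᵢ) = δ_free.
Σ Lᵢ/(AᵢEᵢ) = 900/(1000×118×10³) + 525/(375×70×10³) = 2.763×10⁻⁵ mm/N.
Hence P = δ_free / Σ(L/AE) = 3.163/2.763×10⁻⁵ = 114.5 kN (compressive).
σ_{aluminium} = P / A = 114500 / 375 = 305.3 MPa.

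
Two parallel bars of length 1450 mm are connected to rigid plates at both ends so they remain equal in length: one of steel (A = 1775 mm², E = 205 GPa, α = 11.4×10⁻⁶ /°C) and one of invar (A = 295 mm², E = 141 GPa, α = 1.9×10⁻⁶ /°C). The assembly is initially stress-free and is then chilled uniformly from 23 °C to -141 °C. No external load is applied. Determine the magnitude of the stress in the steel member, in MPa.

σ ≈ 32.8 MPa (tensile)

Equilibrium of a rigid end plate with no external load gives equal and opposite internal forces ±P in the two members. Since α_{steel} > α_{invar}, cooling drives the steel into tension and the invar into compression.
Setting the final lengths equal and cancelling L: (α₁ − α₂)ΔT = P/(A₁E₁) + P/(A₂E₂).
|α₁ − α₂|·ΔT = 9.5×10⁻⁶ × 164 = 0.001558.
1/(A₁E₁) + 1/(A₂E₂) = 1/(1775×205×10³) + 1/(295×141×10³) = 2.679×10⁻⁸ N⁻¹.
So P = 0.001558 / 2.679×10⁻⁸ = 58.16 kN.
σ_{steel} = P/A₁ = 58160/1775 = 32.76 MPa, tensile.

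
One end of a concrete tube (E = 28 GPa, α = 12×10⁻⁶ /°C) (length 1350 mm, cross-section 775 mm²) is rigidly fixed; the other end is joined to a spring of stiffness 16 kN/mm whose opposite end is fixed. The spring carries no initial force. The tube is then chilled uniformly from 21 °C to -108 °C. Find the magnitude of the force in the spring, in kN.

P ≈ 16.8 kN

Free thermal contraction: δ_free = αΔT L = 12×10⁻⁶ × 129 × 1350 = 2.09 mm.
With a force P in the spring, the elastic change of the tube is PL/(AE) and that of the spring is P/k; compatibility requires their sum to equal δ_free.
So P = δ_free / [L/(AE) + 1/k] = 2.09 / [ 1350/(775×28×10³) + 1/(16×10³) ].
P = 2.09 / 0.0001247 = 16760 N.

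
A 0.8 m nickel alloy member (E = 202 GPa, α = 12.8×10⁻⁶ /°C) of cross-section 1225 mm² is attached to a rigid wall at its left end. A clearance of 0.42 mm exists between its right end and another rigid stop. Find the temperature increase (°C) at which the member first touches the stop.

ΔT ≈ 41 °C

The gap closes when αΔT L = 0.42 mm, since the member is still unstressed at that instant.
So ΔT = g/(αL) = 0.42/(12.8×10⁻⁶ × 800) = 41.02 °C.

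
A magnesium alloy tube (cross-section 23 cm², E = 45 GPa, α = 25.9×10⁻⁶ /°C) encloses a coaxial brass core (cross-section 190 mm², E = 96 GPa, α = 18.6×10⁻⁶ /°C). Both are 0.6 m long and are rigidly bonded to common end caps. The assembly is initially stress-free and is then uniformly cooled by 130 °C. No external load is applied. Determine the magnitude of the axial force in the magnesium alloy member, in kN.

Equilibrium of a rigid end plate with no external load gives equal and opposite internal forces ±P in the two members. Since α_{magnesium alloy} > α_{brass}, cooling drives the magnesium alloy into tension and the brass into compression.
Setting the final lengths equal and cancelling L: (α₁ − α₂)ΔT = P/(A₁E₁) + P/(A₂E₂).
|α₁ − α₂|·ΔT = 7.3×10⁻⁶ × 130 = 0.000949.
1/(A₁E₁) + 1/(A₂E₂) = 1/(2300×45×10³) + 1/(190×96×10³) = 6.449×10⁻⁸ N⁻¹.
P = 0.000949 / 6.449×10⁻⁸ = 14720 N = 14.72 kN.

P ≈ 14.7 kN (tensile in the magnesium alloy)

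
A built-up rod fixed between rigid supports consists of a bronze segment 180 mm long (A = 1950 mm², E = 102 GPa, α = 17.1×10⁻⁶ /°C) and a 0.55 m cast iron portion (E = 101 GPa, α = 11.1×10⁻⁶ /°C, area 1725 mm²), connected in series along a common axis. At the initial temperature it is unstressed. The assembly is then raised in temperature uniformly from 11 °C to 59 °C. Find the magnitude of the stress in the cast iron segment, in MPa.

σ ≈ 62.9 MPa (compressive)

If the supports were absent, the total length change would be Σ αᵢΔT Lᵢ = 17.1×10⁻⁶×48×180 + 11.1×10⁻⁶×48×550 = 0.4408 mm.
The rigid supports impose zero overall length change; the single axial force P common to all segments must satisfy P Σ Lᵢ/(AᵢEᵢ) = δ_free.
Σ Lᵢ/(AᵢEᵢ) = 180/(1950×102×10³) + 550/(1725×101×10³) = 4.062×10⁻⁶ mm/N.
Hence P = δ_free / Σ(L/AE) = 0.4408/4.062×10⁻⁶ = 108.5 kN (compressive).
σ_{cast iron} = P / A = 108500 / 1725 = 62.91 MPa.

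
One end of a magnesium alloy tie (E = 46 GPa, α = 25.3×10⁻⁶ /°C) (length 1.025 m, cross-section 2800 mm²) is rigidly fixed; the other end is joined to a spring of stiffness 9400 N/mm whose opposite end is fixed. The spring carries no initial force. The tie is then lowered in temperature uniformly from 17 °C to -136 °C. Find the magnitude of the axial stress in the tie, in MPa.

The unrestrained thermal change is αΔT L = 25.3×10⁻⁶ × 153 × 1025 = 3.968 mm.
Let P be the tensile force in the spring. The tie extends elastically by PL/(AE) and the spring stretches by P/k; together these equal δ_free.
P [ L/(AE) + 1/k ] = δ_free → P [ 1025/(2800×46×10³) + 1/(9400) ] = 3.968.
P = 3.968 / 0.0001143 = 34700 N.
σ = P/A = 34700/2800 = 12.39 MPa.

σ ≈ 12.4 MPa (tensile)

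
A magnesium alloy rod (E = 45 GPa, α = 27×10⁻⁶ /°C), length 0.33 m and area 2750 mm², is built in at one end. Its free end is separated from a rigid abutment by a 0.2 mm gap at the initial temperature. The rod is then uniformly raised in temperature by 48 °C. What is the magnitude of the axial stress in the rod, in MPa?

If the wall were absent the rod would grow by αΔT L = 27×10⁻⁶ × 48 × 330 = 0.4277 mm.
After closing the 0.2 mm clearance, 0.4277 − 0.2 = 0.2277 mm of expansion remains to be suppressed by the wall.
Compatibility: PL/(AE) = 0.2277 mm, so σ = P/A = E × (0.2277/330) = 31.05 MPa.

σ ≈ 31 MPa (compressive)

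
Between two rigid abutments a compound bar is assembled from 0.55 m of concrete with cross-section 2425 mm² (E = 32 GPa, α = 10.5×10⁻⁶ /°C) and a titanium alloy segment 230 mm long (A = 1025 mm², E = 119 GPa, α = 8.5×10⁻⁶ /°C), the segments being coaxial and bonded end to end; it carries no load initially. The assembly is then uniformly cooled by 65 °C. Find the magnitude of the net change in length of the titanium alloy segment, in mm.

|ΔL| ≈ 0.0215 mm

If the supports were absent, the total length change would be Σ αᵢΔT Lᵢ = 10.5×10⁻⁶×65×550 + 8.5×10⁻⁶×65×230 = 0.5024 mm.
The rigid supports impose zero overall length change; the single axial force P common to all segments must satisfy P Σ Lᵢ/(AᵢEᵢ) = δ_free.
Σ Lᵢ/(AᵢEᵢ) = 550/(2425×32×10³) + 230/(1025×119×10³) = 8.973×10⁻⁶ mm/N.
So P = 0.5024 / 8.973×10⁻⁶ = 55.99 kN, tensile.
For the titanium alloy segment, free thermal change = 8.5×10⁻⁶×65×230 = 0.1271 mm and elastic change from P = 55990×230/(1025×119×10³) = 0.1056 mm; these oppose, so the net change is 0.0215 mm (segment shortens).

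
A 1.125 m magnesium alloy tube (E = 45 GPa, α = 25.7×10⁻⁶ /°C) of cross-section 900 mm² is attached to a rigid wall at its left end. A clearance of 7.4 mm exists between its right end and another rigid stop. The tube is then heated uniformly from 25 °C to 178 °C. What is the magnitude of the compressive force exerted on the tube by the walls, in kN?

Unrestrained expansion: δ_free = αΔT L = 25.7×10⁻⁶ × 153 × 1125 = 4.424 mm.
Since δ_free = 4.42 mm is less than the 7.4 mm gap, the tube never touches the wall. No axial force develops.

P ≈ 0 kN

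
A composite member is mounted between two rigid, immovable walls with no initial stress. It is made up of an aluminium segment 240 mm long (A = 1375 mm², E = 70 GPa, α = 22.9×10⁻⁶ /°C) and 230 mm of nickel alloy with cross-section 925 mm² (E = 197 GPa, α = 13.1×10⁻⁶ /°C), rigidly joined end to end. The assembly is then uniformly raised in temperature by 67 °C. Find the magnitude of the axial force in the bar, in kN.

With the walls removed the bar would change length by δ_free = Σ αᵢΔT Lᵢ = 22.9×10⁻⁶×67×240 + 13.1×10⁻⁶×67×230 = 0.5701 mm.
Since the ends are fixed, an axial force P builds up, equal in every segment, with P · Σ Lᵢ/(AᵢEᵢ) = δ_free.
The series flexibility is Σ Lᵢ/(AᵢEᵢ) = 240/(1375×70×10³) + 230/(925×197×10³) = 3.756×10⁻⁶ mm/N.
P = 0.5701 / 3.756×10⁻⁶ = 151800 N = 151.8 kN, compressive.

P ≈ 152 kN (compressive)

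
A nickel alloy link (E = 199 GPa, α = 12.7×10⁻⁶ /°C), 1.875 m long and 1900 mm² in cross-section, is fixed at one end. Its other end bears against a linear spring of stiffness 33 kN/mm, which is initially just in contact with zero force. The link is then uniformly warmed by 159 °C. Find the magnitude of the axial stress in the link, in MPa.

If the spring were absent the link would lengthen by αΔT L = 12.7×10⁻⁶ × 159 × 1875 = 3.786 mm.
Let P be the compressive force at the spring. The link shortens elastically by PL/(AE) and the spring compresses by P/k; together these equal δ_free.
P [ L/(AE) + 1/k ] = δ_free → P [ 1875/(1900×199×10³) + 1/(33×10³) ] = 3.786.
P = 3.786 / 3.526×10⁻⁵ = 107400 N.
σ = P/A = 107400/1900 = 56.51 MPa.

σ ≈ 56.5 MPa (compressive)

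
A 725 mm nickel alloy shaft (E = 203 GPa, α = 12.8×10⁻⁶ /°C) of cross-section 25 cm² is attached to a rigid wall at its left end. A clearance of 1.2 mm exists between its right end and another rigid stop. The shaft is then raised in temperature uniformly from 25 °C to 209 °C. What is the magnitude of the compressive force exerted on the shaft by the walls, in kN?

If the wall were absent the shaft would grow by αΔT L = 12.8×10⁻⁶ × 184 × 725 = 1.708 mm.
The gap closes (δ_free > 1.2 mm) and the wall then resists a further 1.708 − 1.2 = 0.5075 mm of expansion.
So σ = E(δ_free − g)/L = 203×10³ × 0.5075/725 = 142.1 MPa.
P = σA = 142.1 × 2500 = 355.3 kN.

P ≈ 355 kN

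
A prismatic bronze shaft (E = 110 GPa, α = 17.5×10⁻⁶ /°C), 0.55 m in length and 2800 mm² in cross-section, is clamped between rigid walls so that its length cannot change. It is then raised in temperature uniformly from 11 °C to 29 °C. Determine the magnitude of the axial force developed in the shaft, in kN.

The ends cannot move, so σ = EαΔT = 110×10³ × 17.5×10⁻⁶ × 18 = 34.65 MPa.
Axial force P = σA = 34.65 × 2800 = 97020 N = 97.02 kN, compressive.

P ≈ 97 kN (compressive)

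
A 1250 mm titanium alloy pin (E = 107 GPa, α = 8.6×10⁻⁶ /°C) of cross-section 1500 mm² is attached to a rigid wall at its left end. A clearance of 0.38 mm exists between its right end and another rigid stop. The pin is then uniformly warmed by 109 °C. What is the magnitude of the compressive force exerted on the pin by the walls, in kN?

Unrestrained expansion: δ_free = αΔT L = 8.6×10⁻⁶ × 109 × 1250 = 1.172 mm.
This exceeds the 0.38 mm gap, so the wall pushes back. The portion of expansion that must be recovered elastically is δ_free − gap = 1.172 − 0.38 = 0.7917 mm.
That suppressed elongation corresponds to σ = E·Δ/L = 107×10³ × 0.7917/1250 = 67.77 MPa.
Force on the wall = σA = 67.77 × 1500 mm² = 101.7 kN.

P ≈ 102 kN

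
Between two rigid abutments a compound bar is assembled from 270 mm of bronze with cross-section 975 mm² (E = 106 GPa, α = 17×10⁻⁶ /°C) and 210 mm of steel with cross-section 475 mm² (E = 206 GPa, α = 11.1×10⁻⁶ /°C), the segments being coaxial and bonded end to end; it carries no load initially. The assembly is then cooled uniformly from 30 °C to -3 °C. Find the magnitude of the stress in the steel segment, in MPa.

With the walls removed the bar would change length by δ_free = Σ αᵢΔT Lᵢ = 17×10⁻⁶×33×270 + 11.1×10⁻⁶×33×210 = 0.2284 mm.
Since the ends are fixed, an axial force P builds up, equal in every segment, with P · Σ Lᵢ/(AᵢEᵢ) = δ_free.
The series flexibility is Σ Lᵢ/(AᵢEᵢ) = 270/(975×106×10³) + 210/(475×206×10³) = 4.759×10⁻⁶ mm/N.
P = 0.2284 / 4.759×10⁻⁶ = 48000 N = 48 kN, tensile.
σ_{steel} = P / A = 48000 / 475 = 101 MPa.

σ ≈ 101 MPa (tensile)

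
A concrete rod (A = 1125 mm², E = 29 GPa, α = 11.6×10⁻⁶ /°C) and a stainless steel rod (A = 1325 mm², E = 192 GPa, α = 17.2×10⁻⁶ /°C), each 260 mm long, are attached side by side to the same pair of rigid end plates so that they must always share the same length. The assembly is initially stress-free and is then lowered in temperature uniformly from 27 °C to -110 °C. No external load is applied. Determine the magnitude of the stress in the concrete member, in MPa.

Both members must finish at the same length. With the larger α, the stainless steel tends to over-contract; the plates restrain it, putting the stainless steel in tension and the concrete in compression. With no external load the two internal forces are equal and opposite, magnitude P.
Compatibility of the two members (thermal + elastic change equal): (α₁ − α₂)ΔT = P·[1/(A₁E₁) + 1/(A₂E₂)].
|α₁ − α₂|·ΔT = 5.6×10⁻⁶ × 137 = 0.0007672.
1/(A₁E₁) + 1/(A₂E₂) = 1/(1125×29×10³) + 1/(1325×192×10³) = 3.458×10⁻⁸ N⁻¹.
So P = 0.0007672 / 3.458×10⁻⁸ = 22.18 kN.
σ_{concrete} = P/A₁ = 22180/1125 = 19.72 MPa, compressive.

σ ≈ 19.7 MPa (compressive)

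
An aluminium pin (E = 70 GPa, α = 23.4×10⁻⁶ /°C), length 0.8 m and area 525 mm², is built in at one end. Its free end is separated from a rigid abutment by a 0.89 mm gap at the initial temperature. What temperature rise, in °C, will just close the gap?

ΔT ≈ 47.5 °C

The gap closes when αΔT L = 0.89 mm, since the pin is still unstressed at that instant.
ΔT = 0.89 / (23.4×10⁻⁶ × 800) = 47.54 °C.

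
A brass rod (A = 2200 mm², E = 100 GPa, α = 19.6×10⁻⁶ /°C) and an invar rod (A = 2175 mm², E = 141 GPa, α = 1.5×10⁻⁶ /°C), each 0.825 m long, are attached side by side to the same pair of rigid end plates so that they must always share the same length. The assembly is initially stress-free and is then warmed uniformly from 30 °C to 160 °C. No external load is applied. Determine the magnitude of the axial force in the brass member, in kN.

P ≈ 301 kN (compressive in the brass)

Equilibrium of a rigid end plate with no external load gives equal and opposite internal forces ±P in the two members. Since α_{brass} > α_{invar}, heating drives the brass into compression and the invar into tension.
Equating the net (thermal + elastic) strains gives |α₁ − α₂|·ΔT = P·[1/(A₁E₁) + 1/(A₂E₂)].
|α₁ − α₂|·ΔT = 18.1×10⁻⁶ × 130 = 0.002353.
1/(A₁E₁) + 1/(A₂E₂) = 1/(2200×100×10³) + 1/(2175×141×10³) = 7.806×10⁻⁹ N⁻¹.
P = 0.002353 / 7.806×10⁻⁹ = 301400 N = 301.4 kN.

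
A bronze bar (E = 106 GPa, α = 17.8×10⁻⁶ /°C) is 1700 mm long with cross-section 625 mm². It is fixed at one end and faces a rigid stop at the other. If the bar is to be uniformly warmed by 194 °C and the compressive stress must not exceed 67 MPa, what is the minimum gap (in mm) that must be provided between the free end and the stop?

With no wall the bar would lengthen by αΔT L = 17.8×10⁻⁶ × 194 × 1700 = 5.87 mm.
At the allowable stress the elastic shortening the wall may impose is σL/E = 67 × 1700 / (106×10³) = 1.075 mm.
The gap must absorb the remainder: g_min = 5.87 − 1.075 = 4.796 mm.

g ≈ 4.8 mm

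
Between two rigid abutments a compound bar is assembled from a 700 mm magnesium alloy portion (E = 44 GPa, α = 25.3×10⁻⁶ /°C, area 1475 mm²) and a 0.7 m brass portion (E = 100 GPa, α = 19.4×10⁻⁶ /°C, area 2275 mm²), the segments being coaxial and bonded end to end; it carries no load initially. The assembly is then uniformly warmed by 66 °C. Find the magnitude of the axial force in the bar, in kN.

With the walls removed the bar would change length by δ_free = Σ αᵢΔT Lᵢ = 25.3×10⁻⁶×66×700 + 19.4×10⁻⁶×66×700 = 2.065 mm.
The walls prevent any net length change, so an axial force P (same in every segment) develops. Compatibility: P · Σ Lᵢ/(AᵢEᵢ) = δ_free.
Σ Lᵢ/(AᵢEᵢ) = 700/(1475×44×10³) + 700/(2275×100×10³) = 1.386×10⁻⁵ mm/N.
Hence P = δ_free / Σ(L/AE) = 2.065/1.386×10⁻⁵ = 149 kN (compressive).

P ≈ 149 kN (compressive)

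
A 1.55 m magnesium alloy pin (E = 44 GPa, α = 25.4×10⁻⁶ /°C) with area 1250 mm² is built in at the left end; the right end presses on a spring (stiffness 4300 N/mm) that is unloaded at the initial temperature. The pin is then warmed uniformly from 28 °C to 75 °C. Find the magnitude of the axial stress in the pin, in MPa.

σ ≈ 5.68 MPa (compressive)

If the spring were absent the pin would lengthen by αΔT L = 25.4×10⁻⁶ × 47 × 1550 = 1.85 mm.
With a force P in the spring, the elastic change of the pin is PL/(AE) and that of the spring is P/k; compatibility requires their sum to equal δ_free.
So P = δ_free / [L/(AE) + 1/k] = 1.85 / [ 1550/(1250×44×10³) + 1/(4300) ].
P = 1.85 / 0.0002607 = 7097 N.
σ = P/A = 7097/1250 = 5.677 MPa.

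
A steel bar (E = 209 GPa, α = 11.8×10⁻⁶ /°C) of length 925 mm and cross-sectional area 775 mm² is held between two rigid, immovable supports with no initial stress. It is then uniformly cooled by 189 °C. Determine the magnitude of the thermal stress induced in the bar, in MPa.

Because both ends are immovable the net strain is zero, and the suppressed thermal strain is αΔT = 11.8×10⁻⁶ × 189 = 2230.2×10⁻⁶.
The stress required to suppress this strain is σ = Eε = 209×10³ × 2230.2×10⁻⁶ = 466.1 MPa, tensile since the bar is trying to contract.

σ ≈ 466 MPa (tensile)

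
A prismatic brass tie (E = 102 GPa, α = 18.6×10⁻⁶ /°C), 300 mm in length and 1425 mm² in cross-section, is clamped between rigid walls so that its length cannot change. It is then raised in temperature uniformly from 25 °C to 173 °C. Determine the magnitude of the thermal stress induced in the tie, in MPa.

The supports are rigid, so the total axial strain is zero. The restrained thermal strain is ε = αΔT = 18.6×10⁻⁶ × 148 = 2752.8×10⁻⁶.
σ = EαΔT = 102×10³ × 18.6×10⁻⁶ × 148 = 280.8 MPa (compressive; the tie is trying to expand).

σ ≈ 281 MPa (compressive)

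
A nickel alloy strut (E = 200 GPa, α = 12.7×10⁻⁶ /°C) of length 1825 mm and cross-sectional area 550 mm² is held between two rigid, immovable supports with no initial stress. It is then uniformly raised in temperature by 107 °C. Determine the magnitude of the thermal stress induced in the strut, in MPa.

The supports are rigid, so the total axial strain is zero. The restrained thermal strain is ε = αΔT = 12.7×10⁻⁶ × 107 = 1358.9×10⁻⁶.
σ = EαΔT = 200×10³ × 12.7×10⁻⁶ × 107 = 271.8 MPa (compressive; the strut is trying to expand).

σ ≈ 272 MPa (compressive)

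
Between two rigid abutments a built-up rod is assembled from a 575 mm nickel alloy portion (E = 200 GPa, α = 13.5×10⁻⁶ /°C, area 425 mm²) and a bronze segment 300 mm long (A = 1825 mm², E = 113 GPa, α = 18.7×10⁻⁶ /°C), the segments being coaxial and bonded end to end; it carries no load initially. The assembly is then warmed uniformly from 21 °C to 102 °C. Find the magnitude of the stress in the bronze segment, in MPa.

σ ≈ 72.2 MPa (compressive)

If the supports were absent, the total length change would be Σ αᵢΔT Lᵢ = 13.5×10⁻⁶×81×575 + 18.7×10⁻⁶×81×300 = 1.083 mm.
The rigid supports impose zero overall length change; the single axial force P common to all segments must satisfy P Σ Lᵢ/(AᵢEᵢ) = δ_free.
The series flexibility is Σ Lᵢ/(AᵢEᵢ) = 575/(425×200×10³) + 300/(1825×113×10³) = 8.219×10⁻⁶ mm/N.
Hence P = δ_free / Σ(L/AE) = 1.083/8.219×10⁻⁶ = 131.8 kN (compressive).
σ_{bronze} = P / A = 131800 / 1825 = 72.21 MPa.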